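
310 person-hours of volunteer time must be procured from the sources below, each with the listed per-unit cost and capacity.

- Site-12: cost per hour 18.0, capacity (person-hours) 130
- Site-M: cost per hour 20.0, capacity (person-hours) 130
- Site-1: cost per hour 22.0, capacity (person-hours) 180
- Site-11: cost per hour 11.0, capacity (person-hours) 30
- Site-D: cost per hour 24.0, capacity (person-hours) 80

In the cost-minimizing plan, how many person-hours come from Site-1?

20

Cheapest first:
Site-11 (11.0): use full 30 → 280 person-hours to go.
Site-12 (18.0): use full 130 → 150 person-hours to go.
Site-M at 20.0: take all 130 person-hours → 20 still needed.
Site-1 (22.0): take the remaining 20 → done.
Site-D: unused.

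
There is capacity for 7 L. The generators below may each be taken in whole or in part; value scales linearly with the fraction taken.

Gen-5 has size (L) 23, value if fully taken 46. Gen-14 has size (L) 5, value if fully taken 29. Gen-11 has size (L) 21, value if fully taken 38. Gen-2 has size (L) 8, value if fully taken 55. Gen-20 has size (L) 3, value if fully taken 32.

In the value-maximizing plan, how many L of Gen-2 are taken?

4

Sort by value density: Gen-20 32/3≈10.7, Gen-2 55/8≈6.88, Gen-14 29/5≈5.8, Gen-5 46/23≈2, Gen-11 38/21≈1.81.
Gen-20: take in full, 3 L for value 32 → 4 left.
Only 4 L remain; take 4/8 of Gen-2 for value 55×4/8 = 27.5.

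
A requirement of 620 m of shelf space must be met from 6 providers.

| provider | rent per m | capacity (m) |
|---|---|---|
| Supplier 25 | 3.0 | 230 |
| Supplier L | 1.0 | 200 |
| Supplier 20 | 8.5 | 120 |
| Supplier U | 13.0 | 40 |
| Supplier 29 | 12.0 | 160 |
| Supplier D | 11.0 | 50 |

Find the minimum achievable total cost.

2700

Cheapest first:
Take 200 from Supplier L at 1.0 → need 420 more.
Supplier 25 (3.0): use full 230 → 190 m to go.
Supplier 20 at 8.5: take all 120 m → 70 still needed.
Supplier D (11.0): use full 50 → 20 m to go.
Supplier 29 at 12.0: take 20 of its 160 → requirement met.
Supplier U: unused.
Cost = 200×1.0 + 230×3.0 + 120×8.5 + 50×11.0 + 20×12.0 = 2700.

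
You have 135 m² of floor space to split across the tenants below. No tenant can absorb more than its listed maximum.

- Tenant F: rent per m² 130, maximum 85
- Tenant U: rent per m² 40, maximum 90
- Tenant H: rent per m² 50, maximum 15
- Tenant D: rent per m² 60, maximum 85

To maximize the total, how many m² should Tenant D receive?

Order the tenants by rent per m²: Tenant F 130 > Tenant D 60 > Tenant H 50 > Tenant U 40.
Tenant F takes 85 to reach its cap of 85 ; 50 left.
Tenant D: +50 (room for 85) → 50. Pool exhausted.

50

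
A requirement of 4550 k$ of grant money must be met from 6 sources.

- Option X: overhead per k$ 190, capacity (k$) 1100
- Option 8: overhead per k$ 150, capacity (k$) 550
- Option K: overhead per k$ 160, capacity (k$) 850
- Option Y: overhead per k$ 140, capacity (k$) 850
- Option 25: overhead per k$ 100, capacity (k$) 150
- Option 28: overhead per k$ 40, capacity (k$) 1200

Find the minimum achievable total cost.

Cheapest first:
Take 1200 from Option 28 at 40 — need 3350 more.
Option 25 (100): use full 150 — 3200 k$ to go.
Take 850 from Option Y at 140 — need 2350 more.
Option 8 (150): use full 550 — 1800 k$ to go.
Option K at 160: take all 850 k$ — 950 still needed.
Option X (190): take the remaining 950 — done.
Cost = 1200×40 + 150×100 + 850×140 + 550×150 + 850×160 + 950×190 = 581000.

581000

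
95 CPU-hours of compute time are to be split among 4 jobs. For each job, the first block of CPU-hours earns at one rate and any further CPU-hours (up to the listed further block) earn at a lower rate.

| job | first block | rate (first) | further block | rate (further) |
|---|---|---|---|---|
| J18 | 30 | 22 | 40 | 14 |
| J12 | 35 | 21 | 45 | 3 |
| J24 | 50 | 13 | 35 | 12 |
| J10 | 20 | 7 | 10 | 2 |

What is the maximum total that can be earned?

Rank every tier by rate: J18/T1 22 > J12/T1 21 > J18/T2 14 > J24/T1 13 > J24/T2 12 > J10/T1 7 > J12/T2 3 > J10/T2 2.
J18 T1 at 22: fill all 30 ; 65 left.
Fill J12 T1 block (35 at 21) ; 30 left.
J18/T2: +30 of 40 at 14; pool empty.
Total = 22×30 + 21×35 + 14×30 = 1815.

1815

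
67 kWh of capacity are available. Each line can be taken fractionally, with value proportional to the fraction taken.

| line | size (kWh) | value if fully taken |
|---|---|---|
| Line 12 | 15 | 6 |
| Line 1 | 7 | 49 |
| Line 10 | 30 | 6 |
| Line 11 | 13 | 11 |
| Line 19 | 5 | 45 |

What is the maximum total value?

116.4

Best value per unit of size first: Line 19 45/5≈9, Line 1 49/7≈7, Line 11 11/13≈0.846, Line 12 6/15≈0.4, Line 10 6/30≈0.2.
Take all of Line 19 (5 kWh, value 45) ; 62 kWh left.
All 7 kWh of Line 1 fit (value 49) ; 55 remain.
Take all of Line 11 (13 kWh, value 11) ; 42 kWh left.
Take all of Line 12 (15 kWh, value 6) ; 27 kWh left.
Only 27 kWh remain; take 27/30 of Line 10 for value 6×27/30 = 5.4.
Total value = 116.4.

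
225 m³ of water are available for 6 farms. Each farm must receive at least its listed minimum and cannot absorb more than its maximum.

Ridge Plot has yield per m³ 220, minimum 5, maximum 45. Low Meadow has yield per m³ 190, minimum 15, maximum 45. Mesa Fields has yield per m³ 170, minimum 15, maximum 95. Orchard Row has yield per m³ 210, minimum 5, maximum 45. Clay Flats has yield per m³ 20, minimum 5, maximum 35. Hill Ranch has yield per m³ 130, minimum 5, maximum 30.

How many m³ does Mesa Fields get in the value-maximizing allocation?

Meeting every minimum uses 5+15+15+5+5+5 = 50 m³, leaving 175.
Highest yield per m³ first: Ridge Plot 220 > Orchard Row 210 > Low Meadow 190 > Mesa Fields 170 > Hill Ranch 130 > Clay Flats 20.
Give Ridge Plot 40 more to hit its cap of 45 ; 135 left.
Orchard Row takes 40 more to reach its cap of 45 ; 95 left.
Give Low Meadow 30 more to hit its cap of 45 ; 65 left.
Mesa Fields: +65 (room for 80) → 80. Pool exhausted.

80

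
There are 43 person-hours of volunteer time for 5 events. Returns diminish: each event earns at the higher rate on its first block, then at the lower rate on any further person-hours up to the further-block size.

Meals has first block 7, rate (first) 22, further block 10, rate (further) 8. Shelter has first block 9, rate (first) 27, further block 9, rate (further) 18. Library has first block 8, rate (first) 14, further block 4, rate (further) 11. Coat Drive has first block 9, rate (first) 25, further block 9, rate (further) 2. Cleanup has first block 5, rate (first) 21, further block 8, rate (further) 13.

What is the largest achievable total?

945

Order all 10 blocks by rate: Shelter/tier1 27 > Coat Drive/tier1 25 > Meals/tier1 22 > Cleanup/tier1 21 > Shelter/tier2 18 > Library/tier1 14 > Cleanup/tier2 13 > Library/tier2 11 > Meals/tier2 8 > Coat Drive/tier2 2.
Shelter tier1 at 27: fill all 9 → 34 left.
Coat Drive/tier1 (25): +9 → 25 left.
Meals tier1 at 22: fill all 7 → 18 left.
Cleanup/tier1 (21): +5 → 13 left.
Shelter/tier2 (18): +9 → 4 left.
Library tier1 at 14: only 4 left, fill 4.
Total = 27×9 + 25×9 + 22×7 + 21×5 + 18×9 + 14×4 = 945.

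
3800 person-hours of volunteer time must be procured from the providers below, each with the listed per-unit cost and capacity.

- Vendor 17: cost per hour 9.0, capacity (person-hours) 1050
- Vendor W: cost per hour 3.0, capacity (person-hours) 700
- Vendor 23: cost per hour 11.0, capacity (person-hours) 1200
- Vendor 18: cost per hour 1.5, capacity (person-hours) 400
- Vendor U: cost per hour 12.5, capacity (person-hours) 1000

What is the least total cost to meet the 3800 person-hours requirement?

30975

Fill from the cheapest provider first.
Take 400 from Vendor 18 at 1.5 → need 3400 more.
Vendor W (3.0): use full 700 → 2700 person-hours to go.
Vendor 17 at 9.0: take all 1050 person-hours → 1650 still needed.
Take 1200 from Vendor 23 at 11.0 → need 450 more.
Vendor U (12.5): take the remaining 450 → done.
Cost = 400×1.5 + 700×3.0 + 1050×9.0 + 1200×11.0 + 450×12.5 = 30975.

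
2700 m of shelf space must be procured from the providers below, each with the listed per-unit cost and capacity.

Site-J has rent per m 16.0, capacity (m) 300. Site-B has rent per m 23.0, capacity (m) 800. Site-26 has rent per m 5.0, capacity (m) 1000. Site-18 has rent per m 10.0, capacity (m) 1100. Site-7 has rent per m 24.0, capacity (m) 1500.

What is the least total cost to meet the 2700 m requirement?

27700

Fill from the cheapest provider first.
Take 1000 from Site-26 at 5.0 ; need 1700 more.
Take 1100 from Site-18 at 10.0 ; need 600 more.
Site-J at 16.0: take all 300 m ; 300 still needed.
Site-B (23.0): take the remaining 300 ; done.
Site-7: unused.
Cost = 1000×5.0 + 1100×10.0 + 300×16.0 + 300×23.0 = 27700.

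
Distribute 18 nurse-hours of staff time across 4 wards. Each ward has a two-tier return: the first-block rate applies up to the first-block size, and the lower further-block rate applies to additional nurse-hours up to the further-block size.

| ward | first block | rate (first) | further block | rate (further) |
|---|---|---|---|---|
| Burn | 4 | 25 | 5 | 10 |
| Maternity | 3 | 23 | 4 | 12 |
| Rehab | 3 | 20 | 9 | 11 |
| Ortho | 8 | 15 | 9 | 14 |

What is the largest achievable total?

Rank every tier by rate: Burn/first 25 > Maternity/first 23 > Rehab/first 20 > Ortho/first 15 > Ortho/second 14 > Maternity/second 12 > Rehab/second 11 > Burn/second 10.
Fill Burn first block (4 at 25) ; 14 left.
Fill Maternity first block (3 at 23) ; 11 left.
Rehab first at 20: fill all 3 ; 8 left.
Ortho/first (15): +8 ; 0 left.
Total = 25×4 + 23×3 + 20×3 + 15×8 = 349.

349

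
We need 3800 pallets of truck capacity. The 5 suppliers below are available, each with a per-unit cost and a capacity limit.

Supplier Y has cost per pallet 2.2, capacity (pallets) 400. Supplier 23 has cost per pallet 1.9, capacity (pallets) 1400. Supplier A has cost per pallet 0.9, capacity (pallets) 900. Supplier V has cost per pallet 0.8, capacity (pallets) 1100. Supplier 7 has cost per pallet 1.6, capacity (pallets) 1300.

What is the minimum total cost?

4720

Fill from the cheapest supplier first.
Supplier V at 0.8: take all 1100 pallets → 2700 still needed.
Supplier A (0.9): use full 900 → 1800 pallets to go.
Take 1300 from Supplier 7 at 1.6 → need 500 more.
Supplier 23 (1.9): take the remaining 500 → done.
Supplier Y: unused.
Cost = 1100×0.8 + 900×0.9 + 1300×1.6 + 500×1.9 = 4720.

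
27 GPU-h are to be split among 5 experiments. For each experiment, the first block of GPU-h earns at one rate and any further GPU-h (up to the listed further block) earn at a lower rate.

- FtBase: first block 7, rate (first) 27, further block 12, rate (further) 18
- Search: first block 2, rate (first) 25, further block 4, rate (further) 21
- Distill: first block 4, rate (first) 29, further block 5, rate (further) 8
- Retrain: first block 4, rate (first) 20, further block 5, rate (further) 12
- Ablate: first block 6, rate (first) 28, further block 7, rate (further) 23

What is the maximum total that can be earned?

Order all 10 blocks by rate: Distill/tier1 29 > Ablate/tier1 28 > FtBase/tier1 27 > Search/tier1 25 > Ablate/tier2 23 > Search/tier2 21 > Retrain/tier1 20 > FtBase/tier2 18 > Retrain/tier2 12 > Distill/tier2 8.
Distill tier1 at 29: fill all 4 → 23 left.
Fill Ablate tier1 block (6 at 28) → 17 left.
FtBase tier1 at 27: fill all 7 → 10 left.
Search/tier1 (25): +2 → 8 left.
Fill Ablate tier2 block (7 at 23) → 1 left.
1 remain; put them into Search tier2 at 21.
Total = 29×4 + 28×6 + 27×7 + 25×2 + 23×7 + 21×1 = 705.

705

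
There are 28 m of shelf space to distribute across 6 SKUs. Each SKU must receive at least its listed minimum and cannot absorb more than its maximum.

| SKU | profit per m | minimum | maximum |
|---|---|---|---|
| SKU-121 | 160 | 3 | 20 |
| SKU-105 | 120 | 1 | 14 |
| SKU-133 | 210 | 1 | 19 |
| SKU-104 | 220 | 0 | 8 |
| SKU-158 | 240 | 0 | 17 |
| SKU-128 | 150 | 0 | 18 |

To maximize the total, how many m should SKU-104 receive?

6

Meeting every minimum uses 3+1+1+0+0+0 = 5 m, leaving 23.
Rank by profit per m: SKU-158 240 > SKU-104 220 > SKU-133 210 > SKU-121 160 > SKU-128 150 > SKU-105 120.
SKU-158 takes 17 more to reach its cap of 17 — 6 left.
Only 6 left; SKU-104 takes them to reach 6.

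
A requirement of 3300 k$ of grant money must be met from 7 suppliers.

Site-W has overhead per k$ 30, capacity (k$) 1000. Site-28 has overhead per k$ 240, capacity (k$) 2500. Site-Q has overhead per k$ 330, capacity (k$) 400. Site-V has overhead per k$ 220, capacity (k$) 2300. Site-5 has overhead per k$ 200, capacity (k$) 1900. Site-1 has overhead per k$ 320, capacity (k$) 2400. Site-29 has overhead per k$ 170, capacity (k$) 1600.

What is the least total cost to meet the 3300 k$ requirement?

Use suppliers in increasing cost order.
Take 1000 from Site-W at 30 — need 2300 more.
Take 1600 from Site-29 at 170 — need 700 more.
Site-5 (200): take the remaining 700 — done.
Site-V, Site-28, Site-1, Site-Q: unused.
Cost = 1000×30 + 1600×170 + 700×200 = 442000.

442000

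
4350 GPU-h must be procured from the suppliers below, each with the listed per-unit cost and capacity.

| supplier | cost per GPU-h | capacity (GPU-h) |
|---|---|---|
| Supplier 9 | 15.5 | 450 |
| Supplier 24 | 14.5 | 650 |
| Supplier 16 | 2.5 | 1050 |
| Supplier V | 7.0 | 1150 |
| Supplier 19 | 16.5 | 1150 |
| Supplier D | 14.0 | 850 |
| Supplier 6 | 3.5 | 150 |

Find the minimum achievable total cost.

40325

Cheapest first:
Take 1050 from Supplier 16 at 2.5 — need 3300 more.
Supplier 6 at 3.5: take all 150 GPU-h — 3150 still needed.
Supplier V (7.0): use full 1150 — 2000 GPU-h to go.
Supplier D at 14.0: take all 850 GPU-h — 1150 still needed.
Supplier 24 (14.5): use full 650 — 500 GPU-h to go.
Supplier 9 (15.5): use full 450 — 50 GPU-h to go.
Supplier 19 (16.5): take the remaining 50 — done.
Cost = 1050×2.5 + 150×3.5 + 1150×7.0 + 850×14.0 + 650×14.5 + 450×15.5 + 50×16.5 = 40325.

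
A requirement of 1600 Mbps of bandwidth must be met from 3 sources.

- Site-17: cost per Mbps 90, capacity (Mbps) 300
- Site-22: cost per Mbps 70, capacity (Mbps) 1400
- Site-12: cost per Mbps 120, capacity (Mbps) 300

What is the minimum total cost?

116000

Use sources in increasing cost order.
Site-22 at 70: take all 1400 Mbps — 200 still needed.
Take 200 from Site-17 at 90 to finish.
Site-12: unused.
Cost = 1400×70 + 200×90 = 116000.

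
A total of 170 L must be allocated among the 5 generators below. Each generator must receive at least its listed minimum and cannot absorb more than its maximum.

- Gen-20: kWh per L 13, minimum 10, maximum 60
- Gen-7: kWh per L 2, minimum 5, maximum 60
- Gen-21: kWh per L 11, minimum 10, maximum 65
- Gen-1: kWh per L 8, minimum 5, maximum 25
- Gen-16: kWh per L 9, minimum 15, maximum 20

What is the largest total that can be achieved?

1845

Meeting every minimum uses 10+5+10+5+15 = 45 L, leaving 125.
Highest kWh per L first: Gen-20 13 > Gen-21 11 > Gen-16 9 > Gen-1 8 > Gen-7 2.
Give Gen-20 50 more to hit its cap of 60 → 75 left.
Gen-21 takes 55 more to reach its cap of 65 → 20 left.
Gen-16: +5 to 20 (cap) → 15 left.
Gen-1 has room for 20 more but only 15 remain, so it gets 20.
Total = 13×60 + 2×5 + 11×65 + 8×20 + 9×20 = 1845.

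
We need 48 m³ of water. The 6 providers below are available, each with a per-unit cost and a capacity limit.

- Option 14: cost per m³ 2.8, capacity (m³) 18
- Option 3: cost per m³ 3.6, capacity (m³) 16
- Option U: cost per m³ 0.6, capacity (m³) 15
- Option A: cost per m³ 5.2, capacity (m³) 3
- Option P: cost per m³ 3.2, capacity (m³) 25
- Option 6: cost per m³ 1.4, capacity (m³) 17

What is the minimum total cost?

77.6

Cheapest first:
Option U at 0.6: take all 15 m³ → 33 still needed.
Option 6 at 1.4: take all 17 m³ → 16 still needed.
Option 14 at 2.8: take 16 of its 18 → requirement met.
Option P, Option 3, Option A: unused.
Cost = 15×0.6 + 17×1.4 + 16×2.8 = 77.6.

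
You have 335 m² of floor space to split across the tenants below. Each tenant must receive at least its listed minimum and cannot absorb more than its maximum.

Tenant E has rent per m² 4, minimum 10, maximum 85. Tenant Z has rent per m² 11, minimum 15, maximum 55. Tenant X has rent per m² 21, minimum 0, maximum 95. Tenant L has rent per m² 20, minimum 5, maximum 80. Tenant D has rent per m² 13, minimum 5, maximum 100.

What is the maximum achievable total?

5485

Meeting every minimum uses 10+15+0+5+5 = 35 m², leaving 300.
Order the tenants by rent per m²: Tenant X 21 > Tenant L 20 > Tenant D 13 > Tenant Z 11 > Tenant E 4.
Tenant X: +95 to 95 (cap) — 205 left.
Tenant L: +75 to 80 (cap) — 130 left.
Tenant D takes 95 more to reach its cap of 100 — 35 left.
Tenant Z has room for 40 more but only 35 remain, so it gets 50.
Total = 4×10 + 11×50 + 21×95 + 20×80 + 13×100 = 5485.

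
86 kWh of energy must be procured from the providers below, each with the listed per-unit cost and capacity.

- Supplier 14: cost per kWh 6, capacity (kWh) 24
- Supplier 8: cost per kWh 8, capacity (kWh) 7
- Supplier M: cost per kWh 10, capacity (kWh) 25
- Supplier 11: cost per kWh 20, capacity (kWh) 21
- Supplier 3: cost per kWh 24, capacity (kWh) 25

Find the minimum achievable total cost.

1086

Fill from the cheapest provider first.
Supplier 14 at 6: take all 24 kWh ; 62 still needed.
Take 7 from Supplier 8 at 8 ; need 55 more.
Supplier M at 10: take all 25 kWh ; 30 still needed.
Supplier 11 at 20: take all 21 kWh ; 9 still needed.
Supplier 3 (24): take the remaining 9 ; done.
Cost = 24×6 + 7×8 + 25×10 + 21×20 + 9×24 = 1086.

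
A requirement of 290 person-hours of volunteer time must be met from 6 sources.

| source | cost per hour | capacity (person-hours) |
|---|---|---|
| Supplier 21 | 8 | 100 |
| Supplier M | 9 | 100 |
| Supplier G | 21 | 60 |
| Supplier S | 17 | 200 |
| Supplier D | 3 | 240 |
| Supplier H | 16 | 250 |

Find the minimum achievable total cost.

1120

Use sources in increasing cost order.
Supplier D (3): use full 240 — 50 person-hours to go.
Supplier 21 at 8: take 50 of its 100 — requirement met.
Supplier M, Supplier H, Supplier S, Supplier G: unused.
Cost = 240×3 + 50×8 = 1120.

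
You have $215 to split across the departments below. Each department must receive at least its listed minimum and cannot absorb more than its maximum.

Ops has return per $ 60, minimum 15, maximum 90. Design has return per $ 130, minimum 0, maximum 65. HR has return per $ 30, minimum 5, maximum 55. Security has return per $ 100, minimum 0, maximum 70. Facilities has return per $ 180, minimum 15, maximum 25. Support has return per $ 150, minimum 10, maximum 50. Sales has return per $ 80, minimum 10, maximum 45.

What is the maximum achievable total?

Meeting every minimum uses 15+0+5+0+15+10+10 = 55 $, leaving 160.
Order the departments by return per $: Facilities 180 > Support 150 > Design 130 > Security 100 > Sales 80 > Ops 60 > HR 30.
Facilities takes 10 more to reach its cap of 25 ; 150 left.
Support: +40 to 50 (cap) ; 110 left.
Design: +65 to 65 (cap) ; 45 left.
Security has room for 70 more but only 45 remain, so it gets 45.
Total = 60×15 + 130×65 + 30×5 + 100×45 + 180×25 + 150×50 + 80×10 = 26800.

26800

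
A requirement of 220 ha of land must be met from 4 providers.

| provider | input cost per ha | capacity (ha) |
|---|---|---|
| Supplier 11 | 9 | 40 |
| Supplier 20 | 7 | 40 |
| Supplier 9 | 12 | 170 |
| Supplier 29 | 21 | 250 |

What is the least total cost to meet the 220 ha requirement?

Cheapest first:
Supplier 20 at 7: take all 40 ha → 180 still needed.
Supplier 11 at 9: take all 40 ha → 140 still needed.
Supplier 9 (12): take the remaining 140 → done.
Supplier 29: unused.
Cost = 40×7 + 40×9 + 140×12 = 2320.

2320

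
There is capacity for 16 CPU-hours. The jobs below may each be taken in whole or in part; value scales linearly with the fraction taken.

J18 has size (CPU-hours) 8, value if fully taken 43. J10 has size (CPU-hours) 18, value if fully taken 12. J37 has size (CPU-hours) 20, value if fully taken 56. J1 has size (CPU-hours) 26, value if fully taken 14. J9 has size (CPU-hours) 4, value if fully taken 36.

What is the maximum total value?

90.2

Best value per unit of size first: J9 36/4≈9, J18 43/8≈5.38, J37 56/20≈2.8, J10 12/18≈0.667, J1 14/26≈0.538.
J9: take in full, 4 CPU-hours for value 36 — 12 left.
J18: take in full, 8 CPU-hours for value 43 — 4 left.
Fill the last 4 CPU-hours with part of J37: 4/20 of it earns 11.2.
Total value = 90.2.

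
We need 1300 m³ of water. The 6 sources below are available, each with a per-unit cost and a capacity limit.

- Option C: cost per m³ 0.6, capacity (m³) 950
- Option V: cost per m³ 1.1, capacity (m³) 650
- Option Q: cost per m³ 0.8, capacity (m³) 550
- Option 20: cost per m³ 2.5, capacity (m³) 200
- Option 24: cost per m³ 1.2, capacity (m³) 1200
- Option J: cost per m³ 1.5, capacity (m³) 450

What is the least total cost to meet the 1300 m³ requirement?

Use sources in increasing cost order.
Option C at 0.6: take all 950 m³ — 350 still needed.
Option Q (0.8): take the remaining 350 — done.
Option V, Option 24, Option J, Option 20: unused.
Cost = 950×0.6 + 350×0.8 = 850.

850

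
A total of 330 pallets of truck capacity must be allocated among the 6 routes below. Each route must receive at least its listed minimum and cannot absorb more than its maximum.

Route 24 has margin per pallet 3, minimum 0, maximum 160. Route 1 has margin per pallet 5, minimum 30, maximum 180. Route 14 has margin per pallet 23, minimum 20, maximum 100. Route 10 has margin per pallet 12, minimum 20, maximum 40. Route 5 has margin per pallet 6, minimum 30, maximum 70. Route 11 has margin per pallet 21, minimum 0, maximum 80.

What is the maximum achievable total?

Meeting every minimum uses 0+30+20+20+30+0 = 100 pallets, leaving 230.
Order the routes by margin per pallet: Route 14 23 > Route 11 21 > Route 10 12 > Route 5 6 > Route 1 5 > Route 24 3.
Give Route 14 80 more to hit its cap of 100 ; 150 left.
Route 11: +80 to 80 (cap) ; 70 left.
Route 10 takes 20 more to reach its cap of 40 ; 50 left.
Route 5 takes 40 more to reach its cap of 70 ; 10 left.
Only 10 left; Route 1 takes them to reach 40.
Total = 5×40 + 23×100 + 12×40 + 6×70 + 21×80 = 5080.

5080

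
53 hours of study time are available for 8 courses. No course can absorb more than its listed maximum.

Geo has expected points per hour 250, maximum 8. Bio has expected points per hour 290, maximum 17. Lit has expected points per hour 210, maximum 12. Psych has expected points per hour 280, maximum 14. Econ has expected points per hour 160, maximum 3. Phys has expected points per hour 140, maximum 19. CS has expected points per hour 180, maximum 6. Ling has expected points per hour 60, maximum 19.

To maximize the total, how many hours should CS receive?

Rank by expected points per hour: Bio 290 > Psych 280 > Geo 250 > Lit 210 > CS 180 > Econ 160 > Phys 140 > Ling 60.
Bio takes 17 to reach its cap of 17 → 36 left.
Give Psych 14 to hit its cap of 14 → 22 left.
Geo takes 8 to reach its cap of 8 → 14 left.
Lit: +12 to 12 (cap) → 2 left.
CS: +2 (room for 6) → 2. Pool exhausted.

2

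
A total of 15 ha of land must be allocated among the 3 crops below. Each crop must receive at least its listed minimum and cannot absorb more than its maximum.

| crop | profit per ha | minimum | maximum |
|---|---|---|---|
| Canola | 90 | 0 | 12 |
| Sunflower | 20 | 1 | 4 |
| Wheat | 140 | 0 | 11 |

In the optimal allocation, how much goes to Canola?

Meeting every minimum uses 0+1+0 = 1 ha, leaving 14.
Order the crops by profit per ha: Wheat 140 > Canola 90 > Sunflower 20.
Wheat takes 11 more to reach its cap of 11 — 3 left.
Canola: +3 (room for 12) → 3. Pool exhausted.

3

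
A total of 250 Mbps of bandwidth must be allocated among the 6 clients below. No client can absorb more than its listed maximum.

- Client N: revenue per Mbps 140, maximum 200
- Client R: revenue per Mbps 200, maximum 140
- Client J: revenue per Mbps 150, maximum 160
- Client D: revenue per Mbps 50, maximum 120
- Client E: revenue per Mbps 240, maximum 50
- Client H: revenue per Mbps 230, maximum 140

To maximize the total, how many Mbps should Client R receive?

60

Order the clients by revenue per Mbps: Client E 240 > Client H 230 > Client R 200 > Client J 150 > Client N 140 > Client D 50.
Client E takes 50 to reach its cap of 50 ; 200 left.
Give Client H 140 to hit its cap of 140 ; 60 left.
Client R has room for 140 but only 60 remain, so it gets 60.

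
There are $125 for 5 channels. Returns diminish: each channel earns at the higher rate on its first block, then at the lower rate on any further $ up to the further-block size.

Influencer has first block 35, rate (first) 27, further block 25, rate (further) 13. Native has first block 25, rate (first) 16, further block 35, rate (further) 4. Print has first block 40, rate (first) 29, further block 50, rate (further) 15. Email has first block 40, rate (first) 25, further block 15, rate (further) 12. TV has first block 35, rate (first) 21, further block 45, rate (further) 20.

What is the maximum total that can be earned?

Rank every tier by rate: Print/first 29 > Influencer/first 27 > Email/first 25 > TV/first 21 > TV/second 20 > Native/first 16 > Print/second 15 > Influencer/second 13 > Email/second 12 > Native/second 4.
Print/first (29): +40 ; 85 left.
Fill Influencer first block (35 at 27) ; 50 left.
Email/first (25): +40 ; 10 left.
TV first at 21: only 10 left, fill 10.
Total = 29×40 + 27×35 + 25×40 + 21×10 = 3315.

3315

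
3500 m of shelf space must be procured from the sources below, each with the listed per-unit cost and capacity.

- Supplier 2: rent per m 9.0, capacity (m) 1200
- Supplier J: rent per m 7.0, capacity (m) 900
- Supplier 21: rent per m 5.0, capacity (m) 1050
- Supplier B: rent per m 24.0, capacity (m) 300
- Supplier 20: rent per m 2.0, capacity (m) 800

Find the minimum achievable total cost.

19900

Cheapest first:
Supplier 20 (2.0): use full 800 → 2700 m to go.
Take 1050 from Supplier 21 at 5.0 → need 1650 more.
Supplier J at 7.0: take all 900 m → 750 still needed.
Supplier 2 (9.0): take the remaining 750 → done.
Supplier B: unused.
Cost = 800×2.0 + 1050×5.0 + 900×7.0 + 750×9.0 = 19900.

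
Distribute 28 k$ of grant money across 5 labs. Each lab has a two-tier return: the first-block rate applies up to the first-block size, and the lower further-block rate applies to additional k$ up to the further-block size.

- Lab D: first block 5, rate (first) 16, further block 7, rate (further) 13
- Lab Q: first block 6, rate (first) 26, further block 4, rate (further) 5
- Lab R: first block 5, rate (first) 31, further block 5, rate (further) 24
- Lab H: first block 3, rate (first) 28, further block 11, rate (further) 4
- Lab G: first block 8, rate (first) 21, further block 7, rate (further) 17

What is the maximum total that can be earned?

700

Order all 10 blocks by rate: Lab R/T1 31 > Lab H/T1 28 > Lab Q/T1 26 > Lab R/T2 24 > Lab G/T1 21 > Lab G/T2 17 > Lab D/T1 16 > Lab D/T2 13 > Lab Q/T2 5 > Lab H/T2 4.
Lab R T1 at 31: fill all 5 — 23 left.
Lab H/T1 (28): +3 — 20 left.
Lab Q/T1 (26): +6 — 14 left.
Fill Lab R T2 block (5 at 24) — 9 left.
Fill Lab G T1 block (8 at 21) — 1 left.
Lab G/T2: +1 of 7 at 17; pool empty.
Total = 31×5 + 28×3 + 26×6 + 24×5 + 21×8 + 17×1 = 700.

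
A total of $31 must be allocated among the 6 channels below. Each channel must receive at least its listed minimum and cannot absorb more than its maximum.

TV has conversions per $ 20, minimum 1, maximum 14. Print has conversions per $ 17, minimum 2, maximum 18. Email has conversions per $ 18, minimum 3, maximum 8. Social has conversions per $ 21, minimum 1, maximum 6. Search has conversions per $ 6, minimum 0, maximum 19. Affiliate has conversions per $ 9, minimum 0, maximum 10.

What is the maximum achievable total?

601

Meeting every minimum uses 1+2+3+1+0+0 = 7 $, leaving 24.
Rank by conversions per $: Social 21 > TV 20 > Email 18 > Print 17 > Affiliate 9 > Search 6.
Social takes 5 more to reach its cap of 6 ; 19 left.
Give TV 13 more to hit its cap of 14 ; 6 left.
Give Email 5 more to hit its cap of 8 ; 1 left.
Only 1 left; Print takes them to reach 3.
Total = 20×14 + 17×3 + 18×8 + 21×6 = 601.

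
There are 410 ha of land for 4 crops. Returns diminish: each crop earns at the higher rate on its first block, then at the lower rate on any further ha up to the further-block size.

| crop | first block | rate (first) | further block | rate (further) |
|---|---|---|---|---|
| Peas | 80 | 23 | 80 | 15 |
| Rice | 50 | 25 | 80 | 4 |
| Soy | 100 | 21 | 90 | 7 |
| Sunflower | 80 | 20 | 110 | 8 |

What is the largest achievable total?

8150

Order all 8 blocks by rate: Rice/first 25 > Peas/first 23 > Soy/first 21 > Sunflower/first 20 > Peas/second 15 > Sunflower/second 8 > Soy/second 7 > Rice/second 4.
Rice/first (25): +50 → 360 left.
Fill Peas first block (80 at 23) → 280 left.
Soy first at 21: fill all 100 → 180 left.
Fill Sunflower first block (80 at 20) → 100 left.
Peas/second (15): +80 → 20 left.
Sunflower second at 8: only 20 left, fill 20.
Total = 25×50 + 23×80 + 21×100 + 20×80 + 15×80 + 8×20 = 8150.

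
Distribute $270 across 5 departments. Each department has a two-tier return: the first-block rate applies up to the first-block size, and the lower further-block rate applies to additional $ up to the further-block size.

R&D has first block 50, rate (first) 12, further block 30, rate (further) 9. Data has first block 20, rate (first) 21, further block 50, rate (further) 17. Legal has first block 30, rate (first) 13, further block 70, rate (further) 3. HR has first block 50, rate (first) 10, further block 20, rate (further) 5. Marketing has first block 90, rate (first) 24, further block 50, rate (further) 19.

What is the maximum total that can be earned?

Order all 10 blocks by rate: Marketing/tier1 24 > Data/tier1 21 > Marketing/tier2 19 > Data/tier2 17 > Legal/tier1 13 > R&D/tier1 12 > HR/tier1 10 > R&D/tier2 9 > HR/tier2 5 > Legal/tier2 3.
Marketing/tier1 (24): +90 → 180 left.
Data/tier1 (21): +20 → 160 left.
Fill Marketing tier2 block (50 at 19) → 110 left.
Fill Data tier2 block (50 at 17) → 60 left.
Fill Legal tier1 block (30 at 13) → 30 left.
R&D tier1 at 12: only 30 left, fill 30.
Total = 24×90 + 21×20 + 19×50 + 17×50 + 13×30 + 12×30 = 5130.

5130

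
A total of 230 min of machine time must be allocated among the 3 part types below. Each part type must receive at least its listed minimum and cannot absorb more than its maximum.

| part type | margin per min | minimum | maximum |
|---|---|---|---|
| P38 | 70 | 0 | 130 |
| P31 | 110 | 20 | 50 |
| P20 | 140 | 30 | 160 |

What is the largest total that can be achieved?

Meeting every minimum uses 0+20+30 = 50 min, leaving 180.
Highest margin per min first: P20 140 > P31 110 > P38 70.
P20: +130 to 160 (cap) — 50 left.
P31: +30 to 50 (cap) — 20 left.
Only 20 left; P38 takes them to reach 20.
Total = 70×20 + 110×50 + 140×160 = 29300.

29300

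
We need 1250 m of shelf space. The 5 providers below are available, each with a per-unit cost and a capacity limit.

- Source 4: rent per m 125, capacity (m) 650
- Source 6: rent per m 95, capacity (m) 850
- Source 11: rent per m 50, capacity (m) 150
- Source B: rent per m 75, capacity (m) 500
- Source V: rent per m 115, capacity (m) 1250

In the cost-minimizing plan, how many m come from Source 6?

Cheapest first:
Take 150 from Source 11 at 50 — need 1100 more.
Source B (75): use full 500 — 600 m to go.
Source 6 (95): take the remaining 600 — done.
Source V, Source 4: unused.

600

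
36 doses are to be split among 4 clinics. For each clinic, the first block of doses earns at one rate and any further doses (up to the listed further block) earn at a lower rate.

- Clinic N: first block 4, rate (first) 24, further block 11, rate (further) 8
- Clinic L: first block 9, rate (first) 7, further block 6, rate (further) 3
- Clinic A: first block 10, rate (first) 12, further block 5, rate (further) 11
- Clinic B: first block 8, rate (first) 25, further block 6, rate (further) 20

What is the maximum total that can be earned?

Treat each block as its own option and order by rate: Clinic B/tier1 25 > Clinic N/tier1 24 > Clinic B/tier2 20 > Clinic A/tier1 12 > Clinic A/tier2 11 > Clinic N/tier2 8 > Clinic L/tier1 7 > Clinic L/tier2 3.
Clinic B/tier1 (25): +8 ; 28 left.
Clinic N/tier1 (24): +4 ; 24 left.
Clinic B/tier2 (20): +6 ; 18 left.
Fill Clinic A tier1 block (10 at 12) ; 8 left.
Clinic A/tier2 (11): +5 ; 3 left.
Clinic N tier2 at 8: only 3 left, fill 3.
Total = 25×8 + 24×4 + 20×6 + 12×10 + 11×5 + 8×3 = 615.

615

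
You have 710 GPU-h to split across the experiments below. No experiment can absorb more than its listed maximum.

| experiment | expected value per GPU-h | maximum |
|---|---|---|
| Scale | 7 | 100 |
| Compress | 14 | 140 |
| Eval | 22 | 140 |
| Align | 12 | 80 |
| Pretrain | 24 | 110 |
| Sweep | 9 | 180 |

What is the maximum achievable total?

Rank by expected value per GPU-h: Pretrain 24 > Eval 22 > Compress 14 > Align 12 > Sweep 9 > Scale 7.
Pretrain: +110 to 110 (cap) — 600 left.
Eval takes 140 to reach its cap of 140 — 460 left.
Give Compress 140 to hit its cap of 140 — 320 left.
Align takes 80 to reach its cap of 80 — 240 left.
Sweep takes 180 to reach its cap of 180 — 60 left.
Scale has room for 100 but only 60 remain, so it gets 60.
Total = 7×60 + 14×140 + 22×140 + 12×80 + 24×110 + 9×180 = 10680.

10680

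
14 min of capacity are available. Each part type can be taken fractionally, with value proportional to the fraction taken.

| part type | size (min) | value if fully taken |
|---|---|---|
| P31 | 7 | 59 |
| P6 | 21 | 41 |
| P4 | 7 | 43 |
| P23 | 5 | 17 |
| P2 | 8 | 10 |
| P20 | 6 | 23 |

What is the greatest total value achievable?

Sort by value density: P31 59/7≈8.43, P4 43/7≈6.14, P20 23/6≈3.83, P23 17/5≈3.4, P6 41/21≈1.95, P2 10/8≈1.25.
Take all of P31 (7 min, value 59) — 7 min left.
All 7 min of P4 fit (value 43) — 0 remain.
Total value = 102.

102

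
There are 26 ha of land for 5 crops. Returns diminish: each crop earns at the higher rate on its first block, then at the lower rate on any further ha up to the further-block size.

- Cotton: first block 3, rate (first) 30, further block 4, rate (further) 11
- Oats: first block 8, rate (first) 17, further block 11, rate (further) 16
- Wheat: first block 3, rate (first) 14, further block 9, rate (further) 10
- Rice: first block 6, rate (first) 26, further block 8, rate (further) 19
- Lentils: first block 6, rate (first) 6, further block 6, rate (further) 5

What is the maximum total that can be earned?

Treat each block as its own option and order by rate: Cotton/T1 30 > Rice/T1 26 > Rice/T2 19 > Oats/T1 17 > Oats/T2 16 > Wheat/T1 14 > Cotton/T2 11 > Wheat/T2 10 > Lentils/T1 6 > Lentils/T2 5.
Cotton/T1 (30): +3 ; 23 left.
Fill Rice T1 block (6 at 26) ; 17 left.
Rice T2 at 19: fill all 8 ; 9 left.
Oats T1 at 17: fill all 8 ; 1 left.
Oats/T2: +1 of 11 at 16; pool empty.
Total = 30×3 + 26×6 + 19×8 + 17×8 + 16×1 = 550.

550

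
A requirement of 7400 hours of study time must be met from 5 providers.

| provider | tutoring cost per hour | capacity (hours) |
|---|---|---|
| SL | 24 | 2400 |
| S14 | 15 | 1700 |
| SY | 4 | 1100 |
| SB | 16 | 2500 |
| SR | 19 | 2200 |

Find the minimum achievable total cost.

109800

Use providers in increasing cost order.
SY at 4: take all 1100 hours → 6300 still needed.
S14 at 15: take all 1700 hours → 4600 still needed.
Take 2500 from SB at 16 → need 2100 more.
SR (19): take the remaining 2100 → done.
SL: unused.
Cost = 1100×4 + 1700×15 + 2500×16 + 2100×19 = 109800.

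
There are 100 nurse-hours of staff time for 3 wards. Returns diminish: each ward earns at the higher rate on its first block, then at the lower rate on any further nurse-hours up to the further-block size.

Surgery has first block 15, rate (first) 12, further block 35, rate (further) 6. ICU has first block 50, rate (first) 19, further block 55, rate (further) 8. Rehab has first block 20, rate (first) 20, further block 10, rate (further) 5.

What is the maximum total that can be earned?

Treat each block as its own option and order by rate: Rehab/T1 20 > ICU/T1 19 > Surgery/T1 12 > ICU/T2 8 > Surgery/T2 6 > Rehab/T2 5.
Fill Rehab T1 block (20 at 20) → 80 left.
Fill ICU T1 block (50 at 19) → 30 left.
Surgery/T1 (12): +15 → 15 left.
ICU T2 at 8: only 15 left, fill 15.
Total = 20×20 + 19×50 + 12×15 + 8×15 = 1650.

1650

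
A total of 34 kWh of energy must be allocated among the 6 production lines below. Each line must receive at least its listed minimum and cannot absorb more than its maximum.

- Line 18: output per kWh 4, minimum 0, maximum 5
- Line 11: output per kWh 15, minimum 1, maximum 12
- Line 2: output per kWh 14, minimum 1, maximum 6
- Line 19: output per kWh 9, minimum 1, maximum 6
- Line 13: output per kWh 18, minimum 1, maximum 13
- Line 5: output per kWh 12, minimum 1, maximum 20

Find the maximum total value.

531

Meeting every minimum uses 0+1+1+1+1+1 = 5 kWh, leaving 29.
Highest output per kWh first: Line 13 18 > Line 11 15 > Line 2 14 > Line 5 12 > Line 19 9 > Line 18 4.
Line 13 takes 12 more to reach its cap of 13 ; 17 left.
Give Line 11 11 more to hit its cap of 12 ; 6 left.
Line 2 takes 5 more to reach its cap of 6 ; 1 left.
Line 5: +1 (room for 19) → 2. Pool exhausted.
Total = 15×12 + 14×6 + 9×1 + 18×13 + 12×2 = 531.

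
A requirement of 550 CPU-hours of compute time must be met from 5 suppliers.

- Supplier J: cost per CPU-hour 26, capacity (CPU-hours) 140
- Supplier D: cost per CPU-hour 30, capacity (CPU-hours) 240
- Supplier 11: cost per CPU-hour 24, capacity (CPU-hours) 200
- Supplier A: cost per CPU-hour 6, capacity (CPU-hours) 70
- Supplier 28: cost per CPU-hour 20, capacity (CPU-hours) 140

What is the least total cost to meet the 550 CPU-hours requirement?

Use suppliers in increasing cost order.
Supplier A at 6: take all 70 CPU-hours ; 480 still needed.
Take 140 from Supplier 28 at 20 ; need 340 more.
Supplier 11 (24): use full 200 ; 140 CPU-hours to go.
Supplier J at 26: take all 140 CPU-hours ; 0 still needed.
Supplier D: unused.
Cost = 70×6 + 140×20 + 200×24 + 140×26 = 11660.

11660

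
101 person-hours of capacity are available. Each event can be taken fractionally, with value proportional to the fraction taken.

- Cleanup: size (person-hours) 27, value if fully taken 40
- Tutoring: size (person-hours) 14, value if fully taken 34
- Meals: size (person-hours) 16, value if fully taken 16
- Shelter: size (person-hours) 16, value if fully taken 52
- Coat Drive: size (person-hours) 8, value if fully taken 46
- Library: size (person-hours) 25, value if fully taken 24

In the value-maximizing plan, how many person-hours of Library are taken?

20

Rank by value-to-size ratio: Coat Drive 46/8≈5.75, Shelter 52/16≈3.25, Tutoring 34/14≈2.43, Cleanup 40/27≈1.48, Meals 16/16≈1, Library 24/25≈0.96.
Coat Drive: take in full, 8 person-hours for value 46 ; 93 left.
Take all of Shelter (16 person-hours, value 52) ; 77 person-hours left.
Tutoring: take in full, 14 person-hours for value 34 ; 63 left.
Take all of Cleanup (27 person-hours, value 40) ; 36 person-hours left.
Meals: take in full, 16 person-hours for value 16 ; 20 left.
Fill the last 20 person-hours with part of Library: 20/25 of it earns 19.2.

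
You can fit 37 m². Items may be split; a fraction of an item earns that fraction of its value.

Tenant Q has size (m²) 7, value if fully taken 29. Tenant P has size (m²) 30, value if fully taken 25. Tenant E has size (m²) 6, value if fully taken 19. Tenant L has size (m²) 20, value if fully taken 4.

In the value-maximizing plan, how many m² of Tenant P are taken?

24

Rank by value-to-size ratio: Tenant Q 29/7≈4.14, Tenant E 19/6≈3.17, Tenant P 25/30≈0.833, Tenant L 4/20≈0.2.
All 7 m² of Tenant Q fit (value 29) → 30 remain.
Take all of Tenant E (6 m², value 19) → 24 m² left.
Fill the last 24 m² with part of Tenant P: 24/30 of it earns 20.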